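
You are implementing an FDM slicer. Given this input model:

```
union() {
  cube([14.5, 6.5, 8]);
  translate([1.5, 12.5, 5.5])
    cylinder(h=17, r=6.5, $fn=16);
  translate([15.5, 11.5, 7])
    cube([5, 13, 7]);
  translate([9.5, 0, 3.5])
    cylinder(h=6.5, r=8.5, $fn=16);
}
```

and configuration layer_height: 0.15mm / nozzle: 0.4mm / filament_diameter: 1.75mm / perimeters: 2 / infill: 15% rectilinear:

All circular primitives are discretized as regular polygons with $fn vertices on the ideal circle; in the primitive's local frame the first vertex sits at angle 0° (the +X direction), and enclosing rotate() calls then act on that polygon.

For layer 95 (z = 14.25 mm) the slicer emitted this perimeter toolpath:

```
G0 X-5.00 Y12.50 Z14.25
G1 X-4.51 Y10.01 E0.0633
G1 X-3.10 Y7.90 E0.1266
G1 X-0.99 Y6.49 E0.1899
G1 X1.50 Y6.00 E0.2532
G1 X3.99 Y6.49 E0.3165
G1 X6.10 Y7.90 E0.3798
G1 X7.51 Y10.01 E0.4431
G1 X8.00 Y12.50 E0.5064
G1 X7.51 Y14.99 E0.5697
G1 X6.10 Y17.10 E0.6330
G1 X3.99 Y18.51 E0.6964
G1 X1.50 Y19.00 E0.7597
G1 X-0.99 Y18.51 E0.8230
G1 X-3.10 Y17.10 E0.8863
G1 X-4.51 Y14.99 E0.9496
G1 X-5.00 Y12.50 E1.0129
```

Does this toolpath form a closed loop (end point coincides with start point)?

Start point (G0): (-5.00, 12.50). End point (last G1): the path returns to the start — closed.

yes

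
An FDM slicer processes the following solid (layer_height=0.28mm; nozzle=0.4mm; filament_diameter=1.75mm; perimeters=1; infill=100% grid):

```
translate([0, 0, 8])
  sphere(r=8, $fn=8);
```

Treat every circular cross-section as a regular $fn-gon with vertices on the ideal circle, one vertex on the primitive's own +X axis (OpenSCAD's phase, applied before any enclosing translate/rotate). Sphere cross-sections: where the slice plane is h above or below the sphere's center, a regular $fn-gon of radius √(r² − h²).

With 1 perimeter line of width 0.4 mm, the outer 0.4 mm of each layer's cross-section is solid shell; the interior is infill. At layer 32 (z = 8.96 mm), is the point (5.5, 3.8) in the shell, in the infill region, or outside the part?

infill

At z = 8.96 mm: the r=8 sphere contributes a regular 8-gon of circumradius √(8²−0.96²) = 7.942. Overall, the cross-section is a single solid region. The nearest boundary edge runs (7.94, 0.00)→(5.62, 5.62); distance from the point to it = 0.80 mm. The point is inside the cross-section and 0.80 mm from the nearest boundary — more than the 0.4 mm shell width (1 × 0.4), so it's in the infill interior.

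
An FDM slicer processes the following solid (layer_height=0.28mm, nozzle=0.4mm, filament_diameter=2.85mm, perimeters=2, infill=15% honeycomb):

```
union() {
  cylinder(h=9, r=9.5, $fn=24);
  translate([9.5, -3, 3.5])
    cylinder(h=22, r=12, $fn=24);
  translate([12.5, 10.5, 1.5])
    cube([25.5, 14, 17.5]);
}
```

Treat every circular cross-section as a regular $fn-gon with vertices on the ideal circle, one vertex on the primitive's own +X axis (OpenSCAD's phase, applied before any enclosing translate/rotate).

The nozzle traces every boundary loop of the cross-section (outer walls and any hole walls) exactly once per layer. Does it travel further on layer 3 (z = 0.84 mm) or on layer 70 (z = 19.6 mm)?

Layer 3 (z = 0.84): the r=9.5 cylinder gives a regular 24-gon of circumradius 9.5 (constant along its height) (perimeter = 2·24·9.500·sin(180°/24) = 59.52 mm); the cylinder at (9.5, -3) does not reach this height (z outside [3.5, 25.5]); the cube at (12.5, 10.5) does not reach this height (z outside [1.5, 19]); Taking the union: only the r=9.5 cylinder is present, so the union is just that shape — boundary = 59.52 mm. So its perimeter = 59.52 mm. Layer 70 (z = 19.6): the cylinder does not reach this height (z outside [0, 9]); the r=12 cylinder at (9.5, -3) contributes a regular 24-gon of circumradius 12 (perimeter = 2·24·12.000·sin(180°/24) = 75.18 mm); the cube at (12.5, 10.5) is absent (z outside [1.5, 19]); Combining (union): only the r=12 cylinder at (9.5, -3) is present, so the union is just that shape — boundary = 75.18 mm. So its perimeter = 75.18 mm. Layer 70 is larger (75.18 vs 59.52 mm).

layer 70 (z = 19.6 mm)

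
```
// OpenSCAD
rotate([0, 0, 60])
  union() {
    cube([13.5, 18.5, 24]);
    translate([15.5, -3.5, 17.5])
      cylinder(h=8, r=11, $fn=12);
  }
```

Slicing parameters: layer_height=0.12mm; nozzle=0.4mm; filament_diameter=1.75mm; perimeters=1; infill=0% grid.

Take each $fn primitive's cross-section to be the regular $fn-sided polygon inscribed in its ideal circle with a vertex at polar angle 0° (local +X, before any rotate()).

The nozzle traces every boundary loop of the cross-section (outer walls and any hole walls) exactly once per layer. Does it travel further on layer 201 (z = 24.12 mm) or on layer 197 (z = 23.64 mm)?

layer 197 (z = 23.64 mm)

Layer 201 (z = 24.12): the cube does not reach this height (z outside [0, 24]); the r=11 cylinder at (15.5, -3.5) contributes a regular 12-gon of circumradius 11 (perimeter = 2·12·11.000·sin(180°/12) = 68.33 mm); Combining (union): only the r=11 cylinder at (15.5, -3.5) is present, so the union is just that shape — boundary = 68.33 mm; (rotated 60° about Z; rotation is an isometry so areas/perimeters/island counts are preserved). So its perimeter = 68.33 mm. Layer 197 (z = 23.64): the cube (footprint 13.5×18.5) is included at this height (perimeter 64.00 mm); the r=11 cylinder at (15.5, -3.5) gives a regular 12-gon of circumradius 11 (constant along its height) (perimeter = 2·12·11.000·sin(180°/12) = 68.33 mm); Merging all regions: the regions partially overlap (shared area 39.43 mm²), so the edge portions inside another operand are dropped and the merged outline is re-measured after clipping — boundary = 105.91 mm; (rotated 60° about Z; rotation is an isometry so areas/perimeters/island counts are preserved). So its perimeter = 105.91 mm. Layer 197 is larger (105.91 vs 68.33 mm).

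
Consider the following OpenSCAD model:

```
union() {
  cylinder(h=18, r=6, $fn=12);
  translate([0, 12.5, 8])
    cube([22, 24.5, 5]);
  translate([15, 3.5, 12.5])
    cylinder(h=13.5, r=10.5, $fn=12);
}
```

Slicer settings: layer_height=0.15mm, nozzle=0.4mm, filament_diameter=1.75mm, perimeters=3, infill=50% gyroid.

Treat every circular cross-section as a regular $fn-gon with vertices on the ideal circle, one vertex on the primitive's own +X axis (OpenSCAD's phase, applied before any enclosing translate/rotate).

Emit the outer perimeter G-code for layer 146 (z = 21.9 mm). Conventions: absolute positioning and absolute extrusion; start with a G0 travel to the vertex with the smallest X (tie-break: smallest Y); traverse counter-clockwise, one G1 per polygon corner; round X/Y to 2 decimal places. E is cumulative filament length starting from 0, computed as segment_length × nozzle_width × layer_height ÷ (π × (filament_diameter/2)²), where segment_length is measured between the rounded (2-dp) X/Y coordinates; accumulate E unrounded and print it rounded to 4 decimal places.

At z = 21.9 mm: the cylinder is absent (z outside [0, 18]); the cube at (0, 12.5) is absent (z outside [8, 13]); the r=10.5 cylinder at (15, 3.5) contributes a regular 12-gon of circumradius 10.5; Combining (union): only the r=10.5 cylinder at (15, 3.5) is present, so the union is just that shape — 1 connected region. The outline is a single polygon with 12 vertices. Extrusion per mm of travel: 0.4 × 0.15 / (π × 0.875²) = 0.024945. Accumulating E over each segment gives final E = 1.6267.

G0 X4.50 Y3.50 Z21.90
G1 X5.91 Y-1.75 E0.1356
G1 X9.75 Y-5.59 E0.2711
G1 X15.00 Y-7.00 E0.4067
G1 X20.25 Y-5.59 E0.5423
G1 X24.09 Y-1.75 E0.6777
G1 X25.50 Y3.50 E0.8133
G1 X24.09 Y8.75 E0.9489
G1 X20.25 Y12.59 E1.0844
G1 X15.00 Y14.00 E1.2200
G1 X9.75 Y12.59 E1.3556
G1 X5.91 Y8.75 E1.4911
G1 X4.50 Y3.50 E1.6267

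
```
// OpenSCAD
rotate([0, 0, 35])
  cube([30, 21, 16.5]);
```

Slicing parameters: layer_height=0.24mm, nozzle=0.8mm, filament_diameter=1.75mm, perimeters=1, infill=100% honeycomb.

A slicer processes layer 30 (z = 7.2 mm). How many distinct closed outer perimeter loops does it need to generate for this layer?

1

At z = 7.2 mm: the 30×21 cube contributes its full rectangle; (rotated 35° about Z; rotation is an isometry so areas/perimeters/island counts are preserved). The result has 1 disconnected region.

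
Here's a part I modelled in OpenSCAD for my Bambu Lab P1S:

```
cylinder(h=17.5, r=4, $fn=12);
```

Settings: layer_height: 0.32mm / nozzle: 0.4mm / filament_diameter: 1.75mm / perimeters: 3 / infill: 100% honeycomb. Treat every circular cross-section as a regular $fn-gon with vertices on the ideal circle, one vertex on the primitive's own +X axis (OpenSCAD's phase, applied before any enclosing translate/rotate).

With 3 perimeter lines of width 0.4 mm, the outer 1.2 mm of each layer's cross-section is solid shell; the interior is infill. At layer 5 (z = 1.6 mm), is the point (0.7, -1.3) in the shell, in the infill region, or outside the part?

infill

At z = 1.6 mm: the cylinder: section is a regular 12-gon, circumradius r=4. Overall, the cross-section is a single solid region. The nearest boundary edge runs (-0.00, -4.00)→(2.00, -3.46); distance from the point to it = 2.43 mm. The point is inside the cross-section and 2.43 mm from the nearest boundary — more than the 1.2 mm shell width (3 × 0.4), so it's in the infill interior.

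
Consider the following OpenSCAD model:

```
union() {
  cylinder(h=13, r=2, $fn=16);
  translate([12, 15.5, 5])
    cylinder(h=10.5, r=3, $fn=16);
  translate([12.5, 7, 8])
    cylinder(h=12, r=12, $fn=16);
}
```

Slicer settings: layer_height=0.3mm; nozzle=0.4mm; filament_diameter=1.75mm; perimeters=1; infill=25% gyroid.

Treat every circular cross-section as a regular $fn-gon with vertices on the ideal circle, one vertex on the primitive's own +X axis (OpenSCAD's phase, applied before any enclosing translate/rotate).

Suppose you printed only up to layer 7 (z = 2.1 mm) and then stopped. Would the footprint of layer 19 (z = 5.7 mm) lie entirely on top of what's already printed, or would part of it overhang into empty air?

part overhangs

Compare the two slices. At z = 2.1: the r=2 cylinder gives a regular 16-gon of circumradius 2 (constant along its height) (area = (16/2)·2.000²·sin(360°/16) = 12.25 mm²); the cylinder at (12, 15.5) does not reach this height (z outside [5, 15.5]); the cylinder at (12.5, 7) does not reach this height (z outside [8, 20]); Taking the union: only the r=2 cylinder is present, so the union is just that shape — area = 12.25 mm². At z = 5.7: the r=2 cylinder contributes a regular 16-gon of circumradius 2 (area = (16/2)·2.000²·sin(360°/16) = 12.25 mm²); the cylinder at (12, 15.5): section is a regular 16-gon, circumradius r=3 (area = (16/2)·3.000²·sin(360°/16) = 27.55 mm²); the cylinder at (12.5, 7) is not intersected at this z (z outside [8, 20]); Taking the union: the 2 present regions are separate (no shared area or edge), so areas and boundary lengths simply add and each stays a separate island — area = 39.80 mm². Checking containment: at z = 5.7 the cross-section extends beyond the z = 2.1 cross-section by about 27.55 mm².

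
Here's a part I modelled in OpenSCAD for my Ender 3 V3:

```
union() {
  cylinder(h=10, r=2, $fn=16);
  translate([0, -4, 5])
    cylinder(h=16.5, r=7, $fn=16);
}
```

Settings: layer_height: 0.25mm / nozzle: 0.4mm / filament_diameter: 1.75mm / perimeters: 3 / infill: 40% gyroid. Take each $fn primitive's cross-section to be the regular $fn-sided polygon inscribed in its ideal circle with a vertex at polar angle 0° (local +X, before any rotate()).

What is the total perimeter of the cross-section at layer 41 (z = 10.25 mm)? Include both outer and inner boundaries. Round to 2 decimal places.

43.70 mm

At z = 10.25 mm: the cylinder is not intersected at this z (z outside [0, 10]); the r=7 cylinder at (0, -4) contributes a regular 16-gon of circumradius 7 (perimeter = 2·16·7.000·sin(180°/16) = 43.70 mm); Merging all regions: only the r=7 cylinder at (0, -4) is present, so the union is just that shape — boundary = 43.70 mm. Overall, the cross-section is a single solid region. Total boundary length (outer) = 43.70 mm.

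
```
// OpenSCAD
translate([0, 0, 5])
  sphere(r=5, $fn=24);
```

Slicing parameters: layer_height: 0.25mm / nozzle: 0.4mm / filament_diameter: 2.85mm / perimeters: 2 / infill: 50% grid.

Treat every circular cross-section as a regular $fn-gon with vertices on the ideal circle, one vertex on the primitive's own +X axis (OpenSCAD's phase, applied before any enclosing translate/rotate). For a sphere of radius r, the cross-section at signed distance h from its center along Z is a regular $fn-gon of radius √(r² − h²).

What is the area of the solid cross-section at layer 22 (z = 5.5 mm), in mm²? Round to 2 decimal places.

76.87 mm²

At z = 5.5 mm: the r=5 sphere slices to a regular 24-gon of circumradius 4.975 (√(r²−h²) with h=0.5 from center) (area = (24/2)·4.975²·sin(360°/24) = 76.87 mm²). Overall, the cross-section is a single solid region. Net area = 76.87 mm².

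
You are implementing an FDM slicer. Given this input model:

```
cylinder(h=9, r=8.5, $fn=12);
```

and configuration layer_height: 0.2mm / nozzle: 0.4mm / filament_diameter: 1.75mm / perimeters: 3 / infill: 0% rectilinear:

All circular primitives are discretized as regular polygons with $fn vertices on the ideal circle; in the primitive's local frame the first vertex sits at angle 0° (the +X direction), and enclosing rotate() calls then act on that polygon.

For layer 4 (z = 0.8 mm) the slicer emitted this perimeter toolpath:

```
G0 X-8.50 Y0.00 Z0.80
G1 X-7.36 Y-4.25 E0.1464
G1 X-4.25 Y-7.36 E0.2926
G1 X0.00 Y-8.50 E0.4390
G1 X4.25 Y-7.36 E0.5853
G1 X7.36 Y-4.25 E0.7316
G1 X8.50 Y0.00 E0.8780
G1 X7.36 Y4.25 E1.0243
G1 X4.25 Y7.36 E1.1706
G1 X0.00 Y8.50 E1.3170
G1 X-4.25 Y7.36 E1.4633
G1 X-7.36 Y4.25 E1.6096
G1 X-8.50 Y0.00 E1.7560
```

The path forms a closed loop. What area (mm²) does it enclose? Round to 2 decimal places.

216.71 mm²

Apply the shoelace formula to the sequence of (X, Y) vertices; enclosed area = 216.71 mm².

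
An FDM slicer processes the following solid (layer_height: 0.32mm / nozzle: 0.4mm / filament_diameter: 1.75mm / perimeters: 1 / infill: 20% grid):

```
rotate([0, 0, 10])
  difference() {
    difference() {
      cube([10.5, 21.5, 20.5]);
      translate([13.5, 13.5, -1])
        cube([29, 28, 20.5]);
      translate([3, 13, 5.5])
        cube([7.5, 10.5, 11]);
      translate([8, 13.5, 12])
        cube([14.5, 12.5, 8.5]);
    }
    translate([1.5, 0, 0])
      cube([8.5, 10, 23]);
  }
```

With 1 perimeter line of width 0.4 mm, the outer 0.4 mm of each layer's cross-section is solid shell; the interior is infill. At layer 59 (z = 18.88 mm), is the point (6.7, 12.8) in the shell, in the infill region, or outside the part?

At z = 18.88 mm: the cube (footprint 10.5×21.5) is included at this height; the cube at (13.5, 13.5) is present — its section is the full 29×28 rectangle; the cube at (3, 13) does not reach this height (z outside [5.5, 16.5]); the cube at (8, 13.5) is present — its section is the full 14.5×12.5 rectangle; After the difference (first − rest): starting from the 10.5×21.5 cube, the 29×28 cube at (13.5, 13.5) misses the remaining region (no effect); the 14.5×12.5 cube at (8, 13.5) partially overlaps it — only the 20.00 mm² overlap (of its 181.25 mm²) is removed, clipping the outline — 1 connected region; the cube at (1.5, 0) (footprint 8.5×10) is included at this height; After the difference (first − rest): starting from that combined region, the 8.5×10 cube at (1.5, 0) lies inside it touching the edge (removes its full 85.00 mm²) — 1 connected region; (whole slice rotated 10° about Z — lengths, areas and connectivity unchanged). Overall, the cross-section is a single solid region. Undo the 10° rotation: the query point maps to (8.821, 11.442) in the un-rotated model frame. The nearest boundary edge runs (10.00, 10.00)→(1.50, 10.00); distance from the point to it = 1.44 mm. The point is inside the cross-section and 1.44 mm from the nearest boundary — more than the 0.4 mm shell width (1 × 0.4), so it's in the infill interior.

infill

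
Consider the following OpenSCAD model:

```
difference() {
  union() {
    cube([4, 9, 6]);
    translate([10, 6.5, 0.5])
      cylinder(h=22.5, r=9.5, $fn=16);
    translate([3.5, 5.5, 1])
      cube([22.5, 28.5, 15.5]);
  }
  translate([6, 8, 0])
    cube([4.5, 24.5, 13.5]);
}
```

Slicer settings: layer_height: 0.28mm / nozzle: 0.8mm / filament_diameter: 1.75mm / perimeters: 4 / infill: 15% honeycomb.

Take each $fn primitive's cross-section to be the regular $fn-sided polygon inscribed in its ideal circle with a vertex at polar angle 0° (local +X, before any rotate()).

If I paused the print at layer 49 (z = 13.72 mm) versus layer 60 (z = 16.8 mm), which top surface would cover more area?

layer 49 (z = 13.72 mm)

Layer 49 (z = 13.72): the cube is absent (z outside [0, 6]); the cylinder at (10, 6.5): section is a regular 16-gon, circumradius r=9.5 (area = (16/2)·9.500²·sin(360°/16) = 276.30 mm²); the cube at (3.5, 5.5) is present — its section is the full 22.5×28.5 rectangle (area 641.25 mm²); Taking the union: the regions partially overlap — summed areas 917.55 mm² minus the doubly-counted overlap 140.60 mm² gives 776.95 mm² — area = 776.95 mm²; the cube at (6, 8) is not intersected at this z (z outside [0, 13.5]); Taking the first minus the rest: none of the subtracted shapes is present at this height, so that combined region is unchanged — area = 776.95 mm². So its area = 776.95 mm². Layer 60 (z = 16.8): the cube is not intersected at this z (z outside [0, 6]); the cylinder at (10, 6.5): section is a regular 16-gon, circumradius r=9.5 (area = (16/2)·9.500²·sin(360°/16) = 276.30 mm²); the cube at (3.5, 5.5) does not reach this height (z outside [1, 16.5]); Taking the union: only the r=9.5 cylinder at (10, 6.5) is present, so the union is just that shape — area = 276.30 mm²; the cube at (6, 8) is absent (z outside [0, 13.5]); Taking the first minus the rest: none of the subtracted shapes is present at this height, so that combined region is unchanged — area = 276.30 mm². So its area = 276.30 mm². Layer 49 is larger (776.95 vs 276.30 mm²).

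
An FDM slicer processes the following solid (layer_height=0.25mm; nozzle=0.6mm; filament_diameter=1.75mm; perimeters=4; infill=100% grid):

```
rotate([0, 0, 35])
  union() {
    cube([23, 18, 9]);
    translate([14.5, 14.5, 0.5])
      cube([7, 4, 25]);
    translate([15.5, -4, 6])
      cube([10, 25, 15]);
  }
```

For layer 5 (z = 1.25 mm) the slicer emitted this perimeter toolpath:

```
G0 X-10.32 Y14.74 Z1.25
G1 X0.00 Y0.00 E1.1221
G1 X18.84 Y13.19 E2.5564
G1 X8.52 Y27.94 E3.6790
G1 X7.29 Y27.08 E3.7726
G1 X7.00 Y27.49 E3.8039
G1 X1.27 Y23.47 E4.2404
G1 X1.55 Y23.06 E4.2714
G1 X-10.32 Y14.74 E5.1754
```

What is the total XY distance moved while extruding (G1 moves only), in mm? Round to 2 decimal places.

82.99 mm

Sum the Euclidean lengths of each G1 segment: total = 82.99 mm.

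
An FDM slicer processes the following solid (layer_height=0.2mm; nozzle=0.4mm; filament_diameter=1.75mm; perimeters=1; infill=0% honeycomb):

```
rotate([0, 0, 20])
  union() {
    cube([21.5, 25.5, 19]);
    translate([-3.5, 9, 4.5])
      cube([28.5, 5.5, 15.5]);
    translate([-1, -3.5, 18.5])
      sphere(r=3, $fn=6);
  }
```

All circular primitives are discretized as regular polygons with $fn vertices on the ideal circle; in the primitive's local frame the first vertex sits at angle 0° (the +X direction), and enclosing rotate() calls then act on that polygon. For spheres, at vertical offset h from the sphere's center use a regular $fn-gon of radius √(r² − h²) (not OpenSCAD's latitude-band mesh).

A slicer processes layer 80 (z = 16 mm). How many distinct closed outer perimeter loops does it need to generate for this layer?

2

At z = 16 mm: the cube (footprint 21.5×25.5) is included at this height; the cube at (-3.5, 9) is present — its section is the full 28.5×5.5 rectangle; the sphere at (-1, -3.5): section is a regular 6-gon, circumradius = √(r²−h²) = √(3²−2.5²) = 1.658; Combining (union): the regions partially overlap (shared area 118.25 mm²), so overlapping operands fuse into one piece — 2 connected regions; (whole slice rotated 20° about Z — lengths, areas and connectivity unchanged). The result has 2 disconnected regions.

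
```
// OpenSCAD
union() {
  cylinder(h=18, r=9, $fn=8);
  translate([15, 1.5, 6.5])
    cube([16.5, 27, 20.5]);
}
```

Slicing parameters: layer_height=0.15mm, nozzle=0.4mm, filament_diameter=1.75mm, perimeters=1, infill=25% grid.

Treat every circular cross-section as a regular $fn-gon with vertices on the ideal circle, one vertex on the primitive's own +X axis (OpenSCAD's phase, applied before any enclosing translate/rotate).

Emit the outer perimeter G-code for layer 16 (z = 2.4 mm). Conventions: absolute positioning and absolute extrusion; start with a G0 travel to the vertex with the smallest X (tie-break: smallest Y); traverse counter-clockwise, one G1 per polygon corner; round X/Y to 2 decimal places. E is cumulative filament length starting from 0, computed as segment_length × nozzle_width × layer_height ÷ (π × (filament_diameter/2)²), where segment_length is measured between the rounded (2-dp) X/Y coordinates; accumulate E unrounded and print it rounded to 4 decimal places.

G0 X-9.00 Y0.00 Z2.40
G1 X-6.36 Y-6.36 E0.1718
G1 X0.00 Y-9.00 E0.3436
G1 X6.36 Y-6.36 E0.5153
G1 X9.00 Y0.00 E0.6871
G1 X6.36 Y6.36 E0.8589
G1 X0.00 Y9.00 E1.0307
G1 X-6.36 Y6.36 E1.2024
G1 X-9.00 Y0.00 E1.3742

At z = 2.4 mm: the r=9 cylinder contributes a regular 8-gon of circumradius 9; the cube at (15, 1.5) does not reach this height (z outside [6.5, 27]); Combining (union): only the r=9 cylinder is present, so the union is just that shape — 1 connected region. The outline is a single polygon with 8 vertices. Extrusion per mm of travel: 0.4 × 0.15 / (π × 0.875²) = 0.024945. Accumulating E over each segment gives final E = 1.3742.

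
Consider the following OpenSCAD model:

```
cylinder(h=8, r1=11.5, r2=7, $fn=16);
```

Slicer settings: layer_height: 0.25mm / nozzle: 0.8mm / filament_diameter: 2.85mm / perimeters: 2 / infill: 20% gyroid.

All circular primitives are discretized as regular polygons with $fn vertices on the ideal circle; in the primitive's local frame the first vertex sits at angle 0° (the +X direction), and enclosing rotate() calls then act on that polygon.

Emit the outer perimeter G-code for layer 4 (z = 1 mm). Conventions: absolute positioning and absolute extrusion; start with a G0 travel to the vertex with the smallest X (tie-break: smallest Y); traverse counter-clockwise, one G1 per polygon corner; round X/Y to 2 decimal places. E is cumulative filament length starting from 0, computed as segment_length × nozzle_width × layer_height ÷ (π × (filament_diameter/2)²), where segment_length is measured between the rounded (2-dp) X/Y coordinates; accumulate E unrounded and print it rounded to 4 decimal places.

At z = 1 mm: the cone: at t=0.125 of its height the radius interpolates to r₁+(r₂−r₁)t = 10.938, giving a regular 16-gon of that circumradius. The outline is a single polygon with 16 vertices. Extrusion per mm of travel: 0.8 × 0.25 / (π × 1.425²) = 0.031351. Accumulating E over each segment gives final E = 2.1403.

G0 X-10.94 Y0.00 Z1.00
G1 X-10.10 Y-4.19 E0.1340
G1 X-7.73 Y-7.73 E0.2675
G1 X-4.19 Y-10.10 E0.4011
G1 X0.00 Y-10.94 E0.5351
G1 X4.19 Y-10.10 E0.6690
G1 X7.73 Y-7.73 E0.8026
G1 X10.10 Y-4.19 E0.9362
G1 X10.94 Y0.00 E1.0701
G1 X10.10 Y4.19 E1.2041
G1 X7.73 Y7.73 E1.3377
G1 X4.19 Y10.10 E1.4712
G1 X0.00 Y10.94 E1.6052
G1 X-4.19 Y10.10 E1.7392
G1 X-7.73 Y7.73 E1.8727
G1 X-10.10 Y4.19 E2.0063
G1 X-10.94 Y0.00 E2.1403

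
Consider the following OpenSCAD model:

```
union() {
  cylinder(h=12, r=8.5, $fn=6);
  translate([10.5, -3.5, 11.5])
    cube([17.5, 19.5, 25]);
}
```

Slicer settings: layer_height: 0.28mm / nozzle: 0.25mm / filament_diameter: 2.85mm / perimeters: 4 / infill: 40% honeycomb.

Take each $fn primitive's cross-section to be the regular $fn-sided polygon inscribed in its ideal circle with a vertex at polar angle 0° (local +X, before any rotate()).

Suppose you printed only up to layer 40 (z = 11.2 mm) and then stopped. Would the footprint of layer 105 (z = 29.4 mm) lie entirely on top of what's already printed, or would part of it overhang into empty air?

Compare the two slices. At z = 11.2: the r=8.5 cylinder contributes a regular 6-gon of circumradius 8.5 (area = (6/2)·8.500²·sin(360°/6) = 187.71 mm²); the cube at (10.5, -3.5) is absent (z outside [11.5, 36.5]); Merging all regions: only the r=8.5 cylinder is present, so the union is just that shape — area = 187.71 mm². At z = 29.4: the cylinder does not reach this height (z outside [0, 12]); the cube at (10.5, -3.5) (footprint 17.5×19.5) is included at this height (area 341.25 mm²); Taking the union: only the 17.5×19.5 cube at (10.5, -3.5) is present, so the union is just that shape — area = 341.25 mm². Checking containment: at z = 29.4 the cross-section extends beyond the z = 11.2 cross-section by about 341.25 mm².

part overhangs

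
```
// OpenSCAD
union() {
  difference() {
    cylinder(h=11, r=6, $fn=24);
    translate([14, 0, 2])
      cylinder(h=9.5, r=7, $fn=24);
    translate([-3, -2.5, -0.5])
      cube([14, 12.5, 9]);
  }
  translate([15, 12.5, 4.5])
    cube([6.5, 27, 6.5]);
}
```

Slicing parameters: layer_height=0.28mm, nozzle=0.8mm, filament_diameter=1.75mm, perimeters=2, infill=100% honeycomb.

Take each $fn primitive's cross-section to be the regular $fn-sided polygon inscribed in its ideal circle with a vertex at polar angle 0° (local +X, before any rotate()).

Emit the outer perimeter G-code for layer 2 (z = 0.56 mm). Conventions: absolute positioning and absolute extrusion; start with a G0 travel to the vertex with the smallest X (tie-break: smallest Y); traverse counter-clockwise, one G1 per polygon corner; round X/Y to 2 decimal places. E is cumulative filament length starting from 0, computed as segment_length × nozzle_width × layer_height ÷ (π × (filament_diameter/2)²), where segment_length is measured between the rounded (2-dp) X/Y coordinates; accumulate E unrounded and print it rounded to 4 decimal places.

G0 X-6.00 Y0.00 Z0.56
G1 X-5.80 Y-1.55 E0.1455
G1 X-5.20 Y-3.00 E0.2917
G1 X-4.24 Y-4.24 E0.4377
G1 X-3.00 Y-5.20 E0.5838
G1 X-1.55 Y-5.80 E0.7299
G1 X0.00 Y-6.00 E0.8755
G1 X1.55 Y-5.80 E1.0210
G1 X3.00 Y-5.20 E1.1671
G1 X4.24 Y-4.24 E1.3132
G1 X5.20 Y-3.00 E1.4592
G1 X5.40 Y-2.50 E1.5094
G1 X-3.00 Y-2.50 E2.2917
G1 X-3.00 Y5.20 E3.0087
G1 X-4.24 Y4.24 E3.1548
G1 X-5.20 Y3.00 E3.3008
G1 X-5.80 Y1.55 E3.4470
G1 X-6.00 Y0.00 E3.5925

At z = 0.56 mm: the r=6 cylinder gives a regular 24-gon of circumradius 6 (constant along its height); the cylinder at (14, 0) does not reach this height (z outside [2, 11.5]); the 14×12.5 cube at (-3, -2.5) contributes its full rectangle; Taking the first minus the rest: starting from the r=6 cylinder, the 14×12.5 cube at (-3, -2.5) partially overlaps it — only the 67.03 mm² overlap (of its 175.00 mm²) is removed, clipping the outline — 1 connected region; the cube at (15, 12.5) is not intersected at this z (z outside [4.5, 11]); Taking the union: only the result so far is present, so the union is just that shape — 1 connected region. The outline is a single polygon with 17 vertices. Extrusion per mm of travel: 0.8 × 0.28 / (π × 0.875²) = 0.093128. Accumulating E over each segment gives final E = 3.5925.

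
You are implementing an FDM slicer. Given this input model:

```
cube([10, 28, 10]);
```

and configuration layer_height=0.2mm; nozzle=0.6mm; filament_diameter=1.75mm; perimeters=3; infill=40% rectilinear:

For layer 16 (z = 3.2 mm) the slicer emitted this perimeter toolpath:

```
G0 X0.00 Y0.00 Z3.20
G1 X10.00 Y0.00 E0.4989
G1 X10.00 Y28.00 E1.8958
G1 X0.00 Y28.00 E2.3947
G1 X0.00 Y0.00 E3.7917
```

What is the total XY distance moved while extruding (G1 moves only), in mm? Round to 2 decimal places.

76.00 mm

Sum the Euclidean lengths of each G1 segment: total = 76.00 mm.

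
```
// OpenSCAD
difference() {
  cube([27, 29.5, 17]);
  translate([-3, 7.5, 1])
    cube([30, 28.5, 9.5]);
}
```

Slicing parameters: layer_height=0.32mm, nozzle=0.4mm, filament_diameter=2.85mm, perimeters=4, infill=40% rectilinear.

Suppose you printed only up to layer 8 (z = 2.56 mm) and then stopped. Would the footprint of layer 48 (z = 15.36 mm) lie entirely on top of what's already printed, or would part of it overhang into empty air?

part overhangs

Compare the two slices. At z = 2.56: the cube is present — its section is the full 27×29.5 rectangle (area 796.50 mm²); the cube at (-3, 7.5) is present — its section is the full 30×28.5 rectangle (area 855.00 mm²); Subtracting the remaining from the first: starting from the 27×29.5 cube (796.50 mm²), the 30×28.5 cube at (-3, 7.5) partially overlaps it — only the 594.00 mm² overlap (of its 855.00 mm²) is removed, clipping the outline — area = 202.50 mm². At z = 15.36: the cube is present — its section is the full 27×29.5 rectangle (area 796.50 mm²); the cube at (-3, 7.5) does not reach this height (z outside [1, 10.5]); Taking the first minus the rest: none of the subtracted shapes is present at this height, so the 27×29.5 cube is unchanged — area = 796.50 mm². Checking containment: at z = 15.36 the cross-section extends beyond the z = 2.56 cross-section by about 594.00 mm².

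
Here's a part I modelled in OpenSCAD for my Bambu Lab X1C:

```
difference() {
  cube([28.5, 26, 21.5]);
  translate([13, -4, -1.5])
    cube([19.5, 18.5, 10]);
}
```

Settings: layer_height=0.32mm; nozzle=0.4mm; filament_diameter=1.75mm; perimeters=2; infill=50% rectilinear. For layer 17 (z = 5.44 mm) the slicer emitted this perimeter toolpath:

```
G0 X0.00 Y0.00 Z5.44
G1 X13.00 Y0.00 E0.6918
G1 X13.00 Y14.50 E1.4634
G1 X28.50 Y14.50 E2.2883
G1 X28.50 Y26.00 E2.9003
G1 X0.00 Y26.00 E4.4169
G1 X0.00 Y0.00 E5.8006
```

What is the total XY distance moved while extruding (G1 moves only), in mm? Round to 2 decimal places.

109.00 mm

Sum the Euclidean lengths of each G1 segment: total = 109.00 mm.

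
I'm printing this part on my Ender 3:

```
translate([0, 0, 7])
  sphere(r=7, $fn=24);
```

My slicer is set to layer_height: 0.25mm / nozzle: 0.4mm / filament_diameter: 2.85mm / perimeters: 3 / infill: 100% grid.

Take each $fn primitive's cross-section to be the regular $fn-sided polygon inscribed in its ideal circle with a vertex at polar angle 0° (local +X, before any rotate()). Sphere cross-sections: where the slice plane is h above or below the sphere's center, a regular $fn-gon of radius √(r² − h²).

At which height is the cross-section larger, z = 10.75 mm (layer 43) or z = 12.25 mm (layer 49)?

layer 43 (z = 10.75 mm)

Layer 43 (z = 10.75): the r=7 sphere slices to a regular 24-gon of circumradius 5.911 (√(r²−h²) with h=3.75 from center) (area = (24/2)·5.911²·sin(360°/24) = 108.51 mm²). So its area = 108.51 mm². Layer 49 (z = 12.25): the r=7 sphere contributes a regular 24-gon of circumradius √(7²−5.25²) = 4.630 (area = (24/2)·4.630²·sin(360°/24) = 66.58 mm²). So its area = 66.58 mm². Layer 43 is larger (108.51 vs 66.58 mm²).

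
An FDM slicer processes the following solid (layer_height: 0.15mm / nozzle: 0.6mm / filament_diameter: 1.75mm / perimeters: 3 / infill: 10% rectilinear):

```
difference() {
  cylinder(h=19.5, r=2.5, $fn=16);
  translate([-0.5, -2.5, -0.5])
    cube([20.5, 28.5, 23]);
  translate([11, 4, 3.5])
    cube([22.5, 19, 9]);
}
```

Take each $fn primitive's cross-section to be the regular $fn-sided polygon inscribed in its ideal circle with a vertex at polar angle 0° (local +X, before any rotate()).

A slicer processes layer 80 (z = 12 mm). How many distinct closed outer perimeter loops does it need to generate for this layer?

At z = 12 mm: the r=2.5 cylinder gives a regular 16-gon of circumradius 2.5 (constant along its height); the 20.5×28.5 cube at (-0.5, -2.5) contributes its full rectangle; the cube at (11, 4) (footprint 22.5×19) is included at this height; After the difference (first − rest): starting from the r=2.5 cylinder, the 20.5×28.5 cube at (-0.5, -2.5) partially overlaps it — only the 12.02 mm² overlap (of its 584.25 mm²) is removed, clipping the outline; the 22.5×19 cube at (11, 4) misses the remaining region (no effect) — 1 connected region. The result has 1 disconnected region.

1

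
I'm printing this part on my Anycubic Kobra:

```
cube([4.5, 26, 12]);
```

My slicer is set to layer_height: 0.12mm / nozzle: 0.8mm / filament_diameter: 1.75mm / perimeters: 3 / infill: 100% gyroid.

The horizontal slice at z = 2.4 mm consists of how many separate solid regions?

1

At z = 2.4 mm: the cube (footprint 4.5×26) is included at this height. The result has 1 disconnected region.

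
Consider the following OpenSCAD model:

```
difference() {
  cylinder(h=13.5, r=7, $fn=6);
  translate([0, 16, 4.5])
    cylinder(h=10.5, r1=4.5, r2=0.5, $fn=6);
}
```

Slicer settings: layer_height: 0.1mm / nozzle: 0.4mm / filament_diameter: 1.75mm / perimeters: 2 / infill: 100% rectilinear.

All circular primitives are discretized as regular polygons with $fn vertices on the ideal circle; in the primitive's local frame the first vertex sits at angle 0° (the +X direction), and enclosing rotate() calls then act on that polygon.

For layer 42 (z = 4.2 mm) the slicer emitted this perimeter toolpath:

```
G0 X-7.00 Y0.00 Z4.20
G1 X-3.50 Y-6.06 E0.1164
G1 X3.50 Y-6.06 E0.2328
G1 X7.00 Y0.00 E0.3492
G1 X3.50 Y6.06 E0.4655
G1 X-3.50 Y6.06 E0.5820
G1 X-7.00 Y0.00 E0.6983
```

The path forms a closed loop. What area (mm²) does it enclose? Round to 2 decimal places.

127.26 mm²

Apply the shoelace formula to the sequence of (X, Y) vertices; enclosed area = 127.26 mm².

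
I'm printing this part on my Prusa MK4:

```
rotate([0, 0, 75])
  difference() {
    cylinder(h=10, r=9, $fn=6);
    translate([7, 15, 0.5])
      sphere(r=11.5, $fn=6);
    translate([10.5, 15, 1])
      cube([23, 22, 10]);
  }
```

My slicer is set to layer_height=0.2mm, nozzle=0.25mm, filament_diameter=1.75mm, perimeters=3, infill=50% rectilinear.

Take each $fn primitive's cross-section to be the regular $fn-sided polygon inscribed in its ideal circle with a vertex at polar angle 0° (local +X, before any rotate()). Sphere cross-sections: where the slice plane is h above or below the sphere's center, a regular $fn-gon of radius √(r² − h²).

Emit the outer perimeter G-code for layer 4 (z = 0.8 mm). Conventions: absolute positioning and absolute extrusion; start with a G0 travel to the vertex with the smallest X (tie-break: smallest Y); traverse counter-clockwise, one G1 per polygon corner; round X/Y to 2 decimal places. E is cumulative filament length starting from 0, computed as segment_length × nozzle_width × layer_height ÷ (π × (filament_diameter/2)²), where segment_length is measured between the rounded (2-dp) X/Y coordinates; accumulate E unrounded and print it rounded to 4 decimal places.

At z = 0.8 mm: the r=9 cylinder contributes a regular 6-gon of circumradius 9; the r=11.5 sphere at (7, 15) slices to a regular 6-gon of circumradius 11.496 (√(r²−h²) with h=0.3 from center); the cube at (10.5, 15) is not intersected at this z (z outside [1, 11]); Subtracting the remaining from the first: starting from the r=9 cylinder, the r=11.5 sphere at (7, 15) partially overlaps it — only the 13.30 mm² overlap (of its 343.36 mm²) is removed, clipping the outline — 1 connected region; (whole slice rotated 75° about Z — lengths, areas and connectivity unchanged). The outline is a single polygon with 8 vertices. Extrusion per mm of travel: 0.25 × 0.2 / (π × 0.875²) = 0.020788. Accumulating E over each segment gives final E = 1.1223.

G0 X-8.69 Y-2.33 Z0.80
G1 X-2.33 Y-8.69 E0.1870
G1 X6.36 Y-6.36 E0.3740
G1 X8.69 Y2.33 E0.5610
G1 X2.33 Y8.69 E0.7480
G1 X-3.30 Y7.19 E0.8691
G1 X-4.55 Y2.51 E0.9698
G1 X-7.62 Y1.69 E1.0359
G1 X-8.69 Y-2.33 E1.1223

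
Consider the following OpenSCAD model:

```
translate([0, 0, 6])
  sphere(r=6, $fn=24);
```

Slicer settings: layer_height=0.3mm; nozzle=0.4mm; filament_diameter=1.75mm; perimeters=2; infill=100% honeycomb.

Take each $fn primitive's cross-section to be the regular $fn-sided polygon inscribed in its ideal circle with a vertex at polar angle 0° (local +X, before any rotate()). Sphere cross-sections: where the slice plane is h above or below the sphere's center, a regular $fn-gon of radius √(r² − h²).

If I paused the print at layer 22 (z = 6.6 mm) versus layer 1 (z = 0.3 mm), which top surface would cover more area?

layer 22 (z = 6.6 mm)

Layer 22 (z = 6.6): the r=6 sphere contributes a regular 24-gon of circumradius √(6²−0.6²) = 5.970 (area = (24/2)·5.970²·sin(360°/24) = 110.69 mm²). So its area = 110.69 mm². Layer 1 (z = 0.3): the sphere: section is a regular 24-gon, circumradius = √(r²−h²) = √(6²−5.7²) = 1.873 (area = (24/2)·1.873²·sin(360°/24) = 10.90 mm²). So its area = 10.90 mm². Layer 22 is larger (110.69 vs 10.90 mm²).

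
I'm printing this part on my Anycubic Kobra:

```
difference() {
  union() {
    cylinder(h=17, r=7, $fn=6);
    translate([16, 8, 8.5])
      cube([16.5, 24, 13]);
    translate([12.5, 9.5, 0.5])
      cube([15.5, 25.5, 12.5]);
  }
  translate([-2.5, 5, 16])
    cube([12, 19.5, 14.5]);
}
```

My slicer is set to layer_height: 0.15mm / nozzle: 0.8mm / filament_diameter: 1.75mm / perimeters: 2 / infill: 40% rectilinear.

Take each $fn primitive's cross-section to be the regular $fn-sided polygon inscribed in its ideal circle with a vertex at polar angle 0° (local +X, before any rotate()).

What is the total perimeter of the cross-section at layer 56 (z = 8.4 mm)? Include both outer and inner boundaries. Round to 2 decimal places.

At z = 8.4 mm: the r=7 cylinder gives a regular 6-gon of circumradius 7 (constant along its height) (perimeter = 2·6·7.000·sin(180°/6) = 42.00 mm); the cube at (16, 8) does not reach this height (z outside [8.5, 21.5]); the 15.5×25.5 cube at (12.5, 9.5) contributes its full rectangle (perimeter 82.00 mm); Combining (union): the 2 present regions are separate (no shared area or edge), so areas and boundary lengths simply add and each stays a separate island — boundary = 124.00 mm; the cube at (-2.5, 5) is absent (z outside [16, 30.5]); After the difference (first − rest): none of the subtracted shapes is present at this height, so that combined region is unchanged — boundary = 124.00 mm. Overall, the cross-section has 2 separate islands. Total boundary length (outer) = 124.00 mm.

124.00 mm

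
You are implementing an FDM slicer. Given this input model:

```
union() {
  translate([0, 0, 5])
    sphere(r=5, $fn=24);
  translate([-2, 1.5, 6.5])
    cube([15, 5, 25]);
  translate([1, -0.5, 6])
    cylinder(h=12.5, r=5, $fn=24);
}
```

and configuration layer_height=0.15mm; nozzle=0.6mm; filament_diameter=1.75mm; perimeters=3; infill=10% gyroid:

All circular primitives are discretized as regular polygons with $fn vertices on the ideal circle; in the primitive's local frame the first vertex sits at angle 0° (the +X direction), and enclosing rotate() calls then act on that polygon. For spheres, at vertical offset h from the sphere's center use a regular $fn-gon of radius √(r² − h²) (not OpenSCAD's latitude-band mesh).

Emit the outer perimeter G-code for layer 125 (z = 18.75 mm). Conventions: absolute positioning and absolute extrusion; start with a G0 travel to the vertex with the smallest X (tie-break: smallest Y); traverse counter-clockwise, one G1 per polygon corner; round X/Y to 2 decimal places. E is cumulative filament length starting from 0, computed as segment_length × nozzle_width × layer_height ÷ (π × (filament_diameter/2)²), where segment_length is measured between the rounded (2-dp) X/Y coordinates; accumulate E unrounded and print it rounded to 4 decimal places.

G0 X-2.00 Y1.50 Z18.75
G1 X13.00 Y1.50 E0.5613
G1 X13.00 Y6.50 E0.7484
G1 X-2.00 Y6.50 E1.3096
G1 X-2.00 Y1.50 E1.4967

At z = 18.75 mm: the sphere does not reach this height (|z−center|=13.750 > r=5); the cube at (-2, 1.5) (footprint 15×5) is included at this height; the cylinder at (1, -0.5) is not intersected at this z (z outside [6, 18.5]); Combining (union): only the 15×5 cube at (-2, 1.5) is present, so the union is just that shape — 1 connected region. The outline is a single polygon with 4 vertices. Extrusion per mm of travel: 0.6 × 0.15 / (π × 0.875²) = 0.037418. Accumulating E over each segment gives final E = 1.4967.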